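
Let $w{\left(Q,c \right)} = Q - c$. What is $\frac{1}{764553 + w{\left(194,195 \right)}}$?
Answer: $\frac{1}{764552} \approx 1.308 \cdot 10^{-6}$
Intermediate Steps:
$\frac{1}{764553 + w{\left(194,195 \right)}} = \frac{1}{764553 + \left(194 - 195\right)} = \frac{1}{764553 - 1} = \frac{1}{764552}$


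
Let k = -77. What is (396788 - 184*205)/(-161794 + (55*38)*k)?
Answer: -89767/80681 ≈ -1.1126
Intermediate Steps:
(396788 - 184*205)/(-161794 + (55*38)*k) = (396788 - 184*205)/(-161794 + (55*38)*(-77)) = (396788 - 37720)/(-161794 + 2090*(-77)) = 359068/(-161794 - 160930) = 359068/(-322724) = 359068*(-1/322724) = -89767/80681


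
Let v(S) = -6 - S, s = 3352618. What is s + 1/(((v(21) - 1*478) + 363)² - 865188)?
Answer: 2833042672831/845024 ≈ 3.3526e+6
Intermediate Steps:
s + 1/(((v(21) - 1*478) + 363)² - 865188) = 3352618 + 1/((((-6 - 1*21) - 1*478) + 363)² - 865188) = 3352618 + 1/((((-6 - 21) - 478) + 363)² - 865188) = 3352618 + 1/(((-27 - 478) + 363)² - 865188) = 3352618 + 1/((-505 + 363)² - 865188) = 3352618 + 1/((-142)² - 865188) = 3352618 + 1/(20164 - 865188) = 3352618 + 1/(-845024) = 3352618 - 1/845024 = 2833042672831/845024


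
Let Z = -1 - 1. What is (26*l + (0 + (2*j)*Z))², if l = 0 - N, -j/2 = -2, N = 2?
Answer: 4624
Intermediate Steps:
j = 4 (j = -2*(-2) = 4)
Z = -2
l = -2 (l = 0 - 1*2 = 0 - 2 = -2)
(26*l + (0 + (2*j)*Z))² = (26*(-2) + (0 + (2*4)*(-2)))² = (-52 + (0 + 8*(-2)))² = (-52 + (0 - 16))² = (-52 - 16)² = (-68)² = 4624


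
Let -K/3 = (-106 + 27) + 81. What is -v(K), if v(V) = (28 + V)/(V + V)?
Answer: 11/6 ≈ 1.8333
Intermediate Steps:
K = -6 (K = -3*((-106 + 27) + 81) = -3*(-79 + 81) = -3*2 = -6)
v(V) = (28 + V)/(2*V) (v(V) = (28 + V)/((2*V)) = (28 + V)*(1/(2*V)) = (28 + V)/(2*V))
-v(K) = -(28 - 6)/(2*(-6)) = -(-1)*22/(2*6) = -1*(-11/6) = 11/6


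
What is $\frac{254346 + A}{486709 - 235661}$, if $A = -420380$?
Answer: $- \frac{83017}{125524} \approx -0.66136$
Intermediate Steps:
$\frac{254346 + A}{486709 - 235661} = \frac{254346 - 420380}{486709 - 235661} = - \frac{166034}{251048} = \left(-166034\right) \frac{1}{251048} = - \frac{83017}{125524}$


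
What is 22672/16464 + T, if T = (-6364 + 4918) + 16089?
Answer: 15069064/1029 ≈ 14644.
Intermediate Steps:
T = 14643 (T = -1446 + 16089 = 14643)
22672/16464 + T = 22672/16464 + 14643 = 22672*(1/16464) + 14643 = 1417/1029 + 14643 = 15069064/1029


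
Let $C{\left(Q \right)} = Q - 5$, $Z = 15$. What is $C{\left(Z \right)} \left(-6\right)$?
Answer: $-60$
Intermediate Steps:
$C{\left(Q \right)} = -5 + Q$
$C{\left(Z \right)} \left(-6\right) = \left(-5 + 15\right) \left(-6\right) = 10 \left(-6\right) = -60$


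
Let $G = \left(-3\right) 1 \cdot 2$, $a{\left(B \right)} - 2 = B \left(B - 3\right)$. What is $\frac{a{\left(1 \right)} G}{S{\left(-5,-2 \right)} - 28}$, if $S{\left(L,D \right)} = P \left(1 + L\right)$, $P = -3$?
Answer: $0$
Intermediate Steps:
$a{\left(B \right)} = 2 + B \left(-3 + B\right)$ ($a{\left(B \right)} = 2 + B \left(B - 3\right) = 2 + B \left(-3 + B\right)$)
$S{\left(L,D \right)} = -3 - 3 L$ ($S{\left(L,D \right)} = - 3 \left(1 + L\right) = -3 - 3 L$)
$G = -6$ ($G = \left(-3\right) 2 = -6$)
$\frac{a{\left(1 \right)} G}{S{\left(-5,-2 \right)} - 28} = \frac{\left(2 + 1^{2} - 3\right) \left(-6\right)}{\left(-3 - -15\right) - 28} = \frac{\left(2 + 1 - 3\right) \left(-6\right)}{\left(-3 + 15\right) - 28} = \frac{0 \left(-6\right)}{12 - 28} = \frac{0}{-16} = 0 \left(- \frac{1}{16}\right) = 0$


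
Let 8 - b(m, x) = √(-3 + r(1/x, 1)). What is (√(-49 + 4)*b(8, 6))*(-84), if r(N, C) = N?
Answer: 42*I*√5*(-48 + I*√102) ≈ -948.49 - 4507.9*I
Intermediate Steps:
b(m, x) = 8 - √(-3 + 1/x)
(√(-49 + 4)*b(8, 6))*(-84) = (√(-49 + 4)*(8 - √(-3 + 1/6)))*(-84) = (√(-45)*(8 - √(-3 + ⅙)))*(-84) = ((3*I*√5)*(8 - √(-17/6)))*(-84) = ((3*I*√5)*(8 - I*√102/6))*(-84) = (3*I*√5*(8 - I*√102/6))*(-84) = -252*I*√5*(8 - I*√102/6)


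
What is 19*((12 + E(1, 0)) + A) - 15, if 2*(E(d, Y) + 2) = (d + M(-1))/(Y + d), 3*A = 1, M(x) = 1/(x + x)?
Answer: 2233/12 ≈ 186.08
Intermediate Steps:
M(x) = 1/(2*x)
A = 1/3 (A = (1/3)*1 = 1/3 ≈ 0.33333)
E(d, Y) = -2 + (-1/2 + d)/(2*(Y + d)) (E(d, Y) = -2 + ((d + (1/2)/(-1))/(Y + d))/2 = -2 + ((d + (1/2)*(-1))/(Y + d))/2 = -2 + ((d - 1/2)/(Y + d))/2 = -2 + ((-1/2 + d)/(Y + d))/2 = -2 + (-1/2 + d)/(2*(Y + d)))
19*((12 + E(1, 0)) + A) - 15 = 19*((12 + (-1 - 8*0 - 6*1)/(4*(0 + 1))) + 1/3) - 15 = 19*((12 + (1/4)*(-1 + 0 - 6)/1) + 1/3) - 15 = 19*((12 + (1/4)*1*(-7)) + 1/3) - 15 = 19*((12 - 7/4) + 1/3) - 15 = 19*(41/4 + 1/3) - 15 = 19*(127/12) - 15 = 2413/12 - 15 = 2233/12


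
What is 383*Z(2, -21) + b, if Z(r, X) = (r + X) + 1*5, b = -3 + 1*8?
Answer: -5357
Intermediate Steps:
b = 5 (b = -3 + 8 = 5)
Z(r, X) = 5 + X + r (Z(r, X) = (X + r) + 5 = 5 + X + r)
383*Z(2, -21) + b = 383*(5 - 21 + 2) + 5 = 383*(-14) + 5 = -5362 + 5 = -5357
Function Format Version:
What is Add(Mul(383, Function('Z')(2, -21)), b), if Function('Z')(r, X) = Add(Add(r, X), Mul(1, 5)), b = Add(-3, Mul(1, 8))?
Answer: -5357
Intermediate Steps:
b = 5 (b = Add(-3, 8) = 5)
Function('Z')(r, X) = Add(5, X, r) (Function('Z')(r, X) = Add(Add(X, r), 5) = Add(5, X, r))
Add(Mul(383, Function('Z')(2, -21)), b) = Add(Mul(383, Add(5, -21, 2)), 5) = Add(Mul(383, -14), 5) = Add(-5362, 5) = -5357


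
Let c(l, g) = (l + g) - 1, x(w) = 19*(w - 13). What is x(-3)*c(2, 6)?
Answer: -2128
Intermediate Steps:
x(w) = -247 + 19*w (x(w) = 19*(-13 + w) = -247 + 19*w)
c(l, g) = -1 + g + l (c(l, g) = (g + l) - 1 = -1 + g + l)
x(-3)*c(2, 6) = (-247 + 19*(-3))*(-1 + 6 + 2) = (-247 - 57)*7 = -304*7 = -2128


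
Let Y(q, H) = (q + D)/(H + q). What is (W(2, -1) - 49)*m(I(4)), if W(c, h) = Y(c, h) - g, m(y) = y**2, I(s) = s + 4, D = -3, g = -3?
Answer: -3008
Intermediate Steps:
I(s) = 4 + s
Y(q, H) = (-3 + q)/(H + q) (Y(q, H) = (q - 3)/(H + q) = (-3 + q)/(H + q))
W(c, h) = 3 + (-3 + c)/(c + h) (W(c, h) = (-3 + c)/(h + c) - 1*(-3) = (-3 + c)/(c + h) + 3 = 3 + (-3 + c)/(c + h))
(W(2, -1) - 49)*m(I(4)) = ((-3 + 3*(-1) + 4*2)/(2 - 1) - 49)*(4 + 4)**2 = ((-3 - 3 + 8)/1 - 49)*8**2 = (1*2 - 49)*64 = (2 - 49)*64 = -47*64 = -3008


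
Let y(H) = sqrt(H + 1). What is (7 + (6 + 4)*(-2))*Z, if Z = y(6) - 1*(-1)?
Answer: -13 - 13*sqrt(7) ≈ -47.395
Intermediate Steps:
y(H) = sqrt(1 + H)
Z = 1 + sqrt(7) (Z = sqrt(1 + 6) - 1*(-1) = sqrt(7) + 1 = 1 + sqrt(7) ≈ 3.6458)
(7 + (6 + 4)*(-2))*Z = (7 + (6 + 4)*(-2))*(1 + sqrt(7)) = (7 + 10*(-2))*(1 + sqrt(7)) = (7 - 20)*(1 + sqrt(7)) = -13*(1 + sqrt(7)) = -13 - 13*sqrt(7)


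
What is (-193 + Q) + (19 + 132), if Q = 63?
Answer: 21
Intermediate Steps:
(-193 + Q) + (19 + 132) = (-193 + 63) + (19 + 132) = -130 + 151 = 21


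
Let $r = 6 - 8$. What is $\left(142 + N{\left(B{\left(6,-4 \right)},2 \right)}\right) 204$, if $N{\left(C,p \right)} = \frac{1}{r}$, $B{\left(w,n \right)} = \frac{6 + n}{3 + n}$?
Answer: $28866$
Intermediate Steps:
$r = -2$
$B{\left(w,n \right)} = \frac{6 + n}{3 + n}$
$N{\left(C,p \right)} = - \frac{1}{2}$ ($N{\left(C,p \right)} = \frac{1}{-2} = - \frac{1}{2}$)
$\left(142 + N{\left(B{\left(6,-4 \right)},2 \right)}\right) 204 = \left(142 - \frac{1}{2}\right) 204 = \frac{283}{2} \cdot 204 = 28866$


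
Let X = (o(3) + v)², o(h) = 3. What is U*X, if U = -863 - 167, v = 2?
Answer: -25750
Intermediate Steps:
U = -1030
X = 25 (X = (3 + 2)² = 5² = 25)
U*X = -1030*25 = -25750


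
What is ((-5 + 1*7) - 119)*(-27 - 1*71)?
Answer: 11466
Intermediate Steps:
((-5 + 1*7) - 119)*(-27 - 1*71) = ((-5 + 7) - 119)*(-27 - 71) = (2 - 119)*(-98) = -117*(-98) = 11466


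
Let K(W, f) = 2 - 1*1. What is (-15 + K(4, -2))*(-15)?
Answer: 210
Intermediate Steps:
K(W, f) = 1 (K(W, f) = 2 - 1 = 1)
(-15 + K(4, -2))*(-15) = (-15 + 1)*(-15) = -14*(-15) = 210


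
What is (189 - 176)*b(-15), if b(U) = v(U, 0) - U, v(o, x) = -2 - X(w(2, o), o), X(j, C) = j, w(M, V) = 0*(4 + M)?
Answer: 169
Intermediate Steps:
w(M, V) = 0
v(o, x) = -2 (v(o, x) = -2 - 1*0 = -2 + 0 = -2)
b(U) = -2 - U
(189 - 176)*b(-15) = (189 - 176)*(-2 - 1*(-15)) = 13*(-2 + 15) = 13*13 = 169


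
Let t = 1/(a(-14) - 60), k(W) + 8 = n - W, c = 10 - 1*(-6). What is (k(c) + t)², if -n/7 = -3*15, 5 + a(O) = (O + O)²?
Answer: 43777192900/516961 ≈ 84682.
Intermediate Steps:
a(O) = -5 + 4*O² (a(O) = -5 + (O + O)² = -5 + (2*O)² = -5 + 4*O²)
c = 16 (c = 10 + 6 = 16)
n = 315 (n = -(-21)*15 = -7*(-45) = 315)
k(W) = 307 - W (k(W) = -8 + (315 - W) = 307 - W)
t = 1/719 (t = 1/((-5 + 4*(-14)²) - 60) = 1/((-5 + 4*196) - 60) = 1/((-5 + 784) - 60) = 1/(779 - 60) = 1/719 ≈ 0.0013908)
(k(c) + t)² = ((307 - 1*16) + 1/719)² = ((307 - 16) + 1/719)² = (291 + 1/719)² = (209230/719)² = 43777192900/516961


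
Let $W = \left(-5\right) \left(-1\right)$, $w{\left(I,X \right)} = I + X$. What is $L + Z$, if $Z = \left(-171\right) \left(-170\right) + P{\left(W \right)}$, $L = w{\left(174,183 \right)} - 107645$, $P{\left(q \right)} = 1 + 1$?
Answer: $-78216$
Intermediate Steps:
$W = 5$
$P{\left(q \right)} = 2$
$L = -107288$ ($L = \left(174 + 183\right) - 107645 = 357 - 107645 = -107288$)
$Z = 29072$ ($Z = \left(-171\right) \left(-170\right) + 2 = 29070 + 2 = 29072$)
$L + Z = -107288 + 29072 = -78216$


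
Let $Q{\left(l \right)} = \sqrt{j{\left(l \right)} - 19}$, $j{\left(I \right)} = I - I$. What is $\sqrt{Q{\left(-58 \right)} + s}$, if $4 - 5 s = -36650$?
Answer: $\frac{\sqrt{183270 + 25 i \sqrt{19}}}{5} \approx 85.62 + 0.025455 i$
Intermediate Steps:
$s = \frac{36654}{5}$ ($s = \frac{4}{5} - -7330 = \frac{4}{5} + 7330 = \frac{36654}{5} \approx 7330.8$)
$j{\left(I \right)} = 0$
$Q{\left(l \right)} = i \sqrt{19}$ ($Q{\left(l \right)} = \sqrt{0 - 19} = \sqrt{-19} = i \sqrt{19}$)
$\sqrt{Q{\left(-58 \right)} + s} = \sqrt{i \sqrt{19} + \frac{36654}{5}} = \sqrt{\frac{36654}{5} + i \sqrt{19}}$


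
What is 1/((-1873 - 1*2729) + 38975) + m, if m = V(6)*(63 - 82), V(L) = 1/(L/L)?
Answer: -653086/34373 ≈ -19.000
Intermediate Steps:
V(L) = 1 (V(L) = 1/1 = 1)
m = -19 (m = 1*(63 - 82) = 1*(-19) = -19)
1/((-1873 - 1*2729) + 38975) + m = 1/((-1873 - 1*2729) + 38975) - 19 = 1/((-1873 - 2729) + 38975) - 19 = 1/(-4602 + 38975) - 19 = 1/34373 - 19 = -653086/34373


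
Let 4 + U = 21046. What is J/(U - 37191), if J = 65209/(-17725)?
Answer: 65209/286241025 ≈ 0.00022781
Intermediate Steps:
U = 21042 (U = -4 + 21046 = 21042)
J = -65209/17725 (J = 65209*(-1/17725) = -65209/17725 ≈ -3.6789)
J/(U - 37191) = -65209/(17725*(21042 - 37191)) = -65209/17725/(-16149) = -65209/17725*(-1/16149) = 65209/286241025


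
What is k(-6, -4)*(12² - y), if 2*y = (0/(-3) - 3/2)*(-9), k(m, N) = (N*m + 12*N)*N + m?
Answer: 24705/2 ≈ 12353.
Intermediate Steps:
k(m, N) = m + N*(12*N + N*m) (k(m, N) = (12*N + N*m)*N + m = N*(12*N + N*m) + m = m + N*(12*N + N*m))
y = 27/4 (y = ((0/(-3) - 3/2)*(-9))/2 = ((0*(-⅓) - 3*½)*(-9))/2 = ((0 - 3/2)*(-9))/2 = (-3/2*(-9))/2 = (½)*(27/2) = 27/4 ≈ 6.7500)
k(-6, -4)*(12² - y) = (-6 + 12*(-4)² - 6*(-4)²)*(12² - 1*27/4) = (-6 + 12*16 - 6*16)*(144 - 27/4) = (-6 + 192 - 96)*(549/4) = 90*(549/4) = 24705/2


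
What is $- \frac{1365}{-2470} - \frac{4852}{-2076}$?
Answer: $\frac{56993}{19722} \approx 2.8898$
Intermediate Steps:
$- \frac{1365}{-2470} - \frac{4852}{-2076} = \left(-1365\right) \left(- \frac{1}{2470}\right) - - \frac{1213}{519} = \frac{21}{38} + \frac{1213}{519} = \frac{56993}{19722}$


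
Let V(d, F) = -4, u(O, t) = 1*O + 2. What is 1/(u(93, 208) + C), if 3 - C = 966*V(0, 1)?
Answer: 1/3962 ≈ 0.00025240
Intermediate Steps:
u(O, t) = 2 + O (u(O, t) = O + 2 = 2 + O)
C = 3867 (C = 3 - 966*(-4) = 3 - 1*(-3864) = 3 + 3864 = 3867)
1/(u(93, 208) + C) = 1/((2 + 93) + 3867) = 1/(95 + 3867) = 1/3962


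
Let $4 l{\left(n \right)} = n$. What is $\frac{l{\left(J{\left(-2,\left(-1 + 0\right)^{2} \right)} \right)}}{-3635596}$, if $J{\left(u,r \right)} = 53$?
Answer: $- \frac{53}{14542384} \approx -3.6445 \cdot 10^{-6}$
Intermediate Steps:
$l{\left(n \right)} = \frac{n}{4}$
$\frac{l{\left(J{\left(-2,\left(-1 + 0\right)^{2} \right)} \right)}}{-3635596} = \frac{\frac{1}{4} \cdot 53}{-3635596} = \frac{53}{4} \left(- \frac{1}{3635596}\right) = - \frac{53}{14542384}$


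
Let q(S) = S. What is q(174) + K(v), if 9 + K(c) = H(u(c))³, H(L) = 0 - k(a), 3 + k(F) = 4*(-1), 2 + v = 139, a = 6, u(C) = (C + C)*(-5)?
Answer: 508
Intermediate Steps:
u(C) = -10*C (u(C) = (2*C)*(-5) = -10*C)
v = 137 (v = -2 + 139 = 137)
k(F) = -7 (k(F) = -3 + 4*(-1) = -3 - 4 = -7)
H(L) = 7 (H(L) = 0 - 1*(-7) = 0 + 7 = 7)
K(c) = 334 (K(c) = -9 + 7³ = -9 + 343 = 334)
q(174) + K(v) = 174 + 334 = 508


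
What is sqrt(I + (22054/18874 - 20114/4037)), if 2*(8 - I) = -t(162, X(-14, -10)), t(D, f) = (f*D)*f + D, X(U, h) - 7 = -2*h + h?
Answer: sqrt(34099327416310441967)/38097169 ≈ 153.28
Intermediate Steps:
X(U, h) = 7 - h (X(U, h) = 7 + (-2*h + h) = 7 - h)
t(D, f) = D + D*f**2 (t(D, f) = (D*f)*f + D = D*f**2 + D = D + D*f**2)
I = 23498 (I = 8 - (-1)*162*(1 + (7 - 1*(-10))**2)/2 = 8 - (-1)*162*(1 + (7 + 10)**2)/2 = 8 - (-1)*162*(1 + 17**2)/2 = 8 - (-1)*162*(1 + 289)/2 = 8 - (-1)*162*290/2 = 8 - (-1)*46980/2 = 8 - 1/2*(-46980) = 8 + 23490 = 23498)
sqrt(I + (22054/18874 - 20114/4037)) = sqrt(23498 + (22054/18874 - 20114/4037)) = sqrt(23498 + (22054*(1/18874) - 20114*1/4037)) = sqrt(23498 + (11027/9437 - 20114/4037)) = sqrt(23498 - 145299819/38097169) = sqrt(895061977343/38097169) = sqrt(34099327416310441967)/38097169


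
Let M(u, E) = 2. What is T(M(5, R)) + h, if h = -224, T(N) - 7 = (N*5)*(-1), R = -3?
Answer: -227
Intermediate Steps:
T(N) = 7 - 5*N (T(N) = 7 + (N*5)*(-1) = 7 + (5*N)*(-1) = 7 - 5*N)
T(M(5, R)) + h = (7 - 5*2) - 224 = (7 - 10) - 224 = -3 - 224 = -227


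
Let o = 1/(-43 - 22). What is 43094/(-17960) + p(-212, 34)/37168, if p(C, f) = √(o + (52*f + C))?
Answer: -21547/8980 + √6574035/2415920 ≈ -2.3984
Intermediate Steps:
o = -1/65 (o = 1/(-65) = -1/65 ≈ -0.015385)
p(C, f) = √(-1/65 + C + 52*f) (p(C, f) = √(-1/65 + (52*f + C)) = √(-1/65 + (C + 52*f)) = √(-1/65 + C + 52*f))
43094/(-17960) + p(-212, 34)/37168 = 43094/(-17960) + (√(-65 + 4225*(-212) + 219700*34)/65)/37168 = 43094*(-1/17960) + (√(-65 - 895700 + 7469800)/65)*(1/37168) = -21547/8980 + (√6574035/65)*(1/37168) = -21547/8980 + √6574035/2415920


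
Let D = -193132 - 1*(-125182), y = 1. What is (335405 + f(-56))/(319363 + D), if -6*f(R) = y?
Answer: 2012429/1508478 ≈ 1.3341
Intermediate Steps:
f(R) = -⅙ (f(R) = -⅙*1 = -⅙)
D = -67950 (D = -193132 + 125182 = -67950)
(335405 + f(-56))/(319363 + D) = (335405 - ⅙)/(319363 - 67950) = (2012429/6)/251413 = (2012429/6)*(1/251413) = 2012429/1508478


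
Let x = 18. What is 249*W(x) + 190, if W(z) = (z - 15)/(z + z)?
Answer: 843/4 ≈ 210.75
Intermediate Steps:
W(z) = (-15 + z)/(2*z) (W(z) = (-15 + z)/((2*z)) = (-15 + z)*(1/(2*z)) = (-15 + z)/(2*z))
249*W(x) + 190 = 249*((1/2)*(-15 + 18)/18) + 190 = 249*((1/2)*(1/18)*3) + 190 = 249*(1/12) + 190 = 83/4 + 190 = 843/4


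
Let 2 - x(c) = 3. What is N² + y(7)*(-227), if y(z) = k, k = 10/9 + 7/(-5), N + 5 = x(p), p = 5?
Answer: 4571/45 ≈ 101.58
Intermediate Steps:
x(c) = -1 (x(c) = 2 - 1*3 = 2 - 3 = -1)
N = -6 (N = -5 - 1 = -6)
k = -13/45 (k = 10*(⅑) + 7*(-⅕) = 10/9 - 7/5 = -13/45 ≈ -0.28889)
y(z) = -13/45
N² + y(7)*(-227) = (-6)² - 13/45*(-227) = 36 + 2951/45 = 4571/45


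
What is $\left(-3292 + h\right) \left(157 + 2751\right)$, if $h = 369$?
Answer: $-8500084$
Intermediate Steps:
$\left(-3292 + h\right) \left(157 + 2751\right) = \left(-3292 + 369\right) \left(157 + 2751\right) = \left(-2923\right) 2908 = -8500084$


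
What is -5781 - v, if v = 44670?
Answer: -50451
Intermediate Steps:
-5781 - v = -5781 - 1*44670 = -5781 - 44670 = -50451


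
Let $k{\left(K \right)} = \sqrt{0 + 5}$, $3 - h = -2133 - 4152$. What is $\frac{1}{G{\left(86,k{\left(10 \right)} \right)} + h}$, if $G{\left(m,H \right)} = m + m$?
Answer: $\frac{1}{6460} \approx 0.0001548$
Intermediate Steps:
$h = 6288$ ($h = 3 - \left(-2133 - 4152\right) = 3 - -6285 = 3 + 6285 = 6288$)
$k{\left(K \right)} = \sqrt{5}$
$G{\left(m,H \right)} = 2 m$
$\frac{1}{G{\left(86,k{\left(10 \right)} \right)} + h} = \frac{1}{2 \cdot 86 + 6288} = \frac{1}{172 + 6288} = \frac{1}{6460}$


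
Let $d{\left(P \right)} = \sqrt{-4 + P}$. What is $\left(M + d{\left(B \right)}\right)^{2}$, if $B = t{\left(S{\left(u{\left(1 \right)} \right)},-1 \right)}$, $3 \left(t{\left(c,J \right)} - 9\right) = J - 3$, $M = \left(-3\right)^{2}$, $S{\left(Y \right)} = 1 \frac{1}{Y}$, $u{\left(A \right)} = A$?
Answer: $\frac{\left(27 + \sqrt{33}\right)^{2}}{9} \approx 119.13$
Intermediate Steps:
$S{\left(Y \right)} = \frac{1}{Y}$
$M = 9$
$t{\left(c,J \right)} = 8 + \frac{J}{3}$ ($t{\left(c,J \right)} = 9 + \frac{J - 3}{3} = 9 + \frac{-3 + J}{3} = 9 + \left(-1 + \frac{J}{3}\right) = 8 + \frac{J}{3}$)
$B = \frac{23}{3}$ ($B = 8 + \frac{1}{3} \left(-1\right) = 8 - \frac{1}{3} = \frac{23}{3} \approx 7.6667$)
$\left(M + d{\left(B \right)}\right)^{2} = \left(9 + \sqrt{-4 + \frac{23}{3}}\right)^{2} = \left(9 + \sqrt{\frac{11}{3}}\right)^{2} = \left(9 + \frac{\sqrt{33}}{3}\right)^{2}$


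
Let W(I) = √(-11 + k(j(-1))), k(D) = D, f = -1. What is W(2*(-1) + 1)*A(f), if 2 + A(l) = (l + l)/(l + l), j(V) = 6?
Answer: -I*√5 ≈ -2.2361*I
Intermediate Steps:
W(I) = I*√5 (W(I) = √(-11 + 6) = √(-5) = I*√5)
A(l) = -1 (A(l) = -2 + (l + l)/(l + l) = -2 + (2*l)/((2*l)) = -2 + (2*l)*(1/(2*l)) = -2 + 1 = -1)
W(2*(-1) + 1)*A(f) = (I*√5)*(-1) = -I*√5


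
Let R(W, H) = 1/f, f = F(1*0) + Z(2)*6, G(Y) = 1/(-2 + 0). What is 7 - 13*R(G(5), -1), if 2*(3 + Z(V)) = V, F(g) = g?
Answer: 97/12 ≈ 8.0833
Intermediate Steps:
Z(V) = -3 + V/2
G(Y) = -½ (G(Y) = 1/(-2) = -½)
f = -12 (f = 1*0 + (-3 + (½)*2)*6 = 0 + (-3 + 1)*6 = 0 - 2*6 = 0 - 12 = -12)
R(W, H) = -1/12 (R(W, H) = 1/(-12) = -1/12)
7 - 13*R(G(5), -1) = 7 - 13*(-1/12) = 7 + 13/12 = 97/12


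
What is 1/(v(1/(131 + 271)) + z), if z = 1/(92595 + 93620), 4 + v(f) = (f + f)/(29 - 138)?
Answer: -4079784435/16319302046 ≈ -0.25000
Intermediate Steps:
v(f) = -4 - 2*f/109 (v(f) = -4 + (f + f)/(29 - 138) = -4 + (2*f)/(-109) = -4 + (2*f)*(-1/109) = -4 - 2*f/109)
z = 1/186215 ≈ 5.3701e-6
1/(v(1/(131 + 271)) + z) = 1/((-4 - 2/(109*(131 + 271))) + 1/186215) = 1/((-4 - 2/109/402) + 1/186215) = 1/((-4 - 2/109*1/402) + 1/186215) = 1/((-4 - 1/21909) + 1/186215) = 1/(-87637/21909 + 1/186215) = 1/(-16319302046/4079784435) = -4079784435/16319302046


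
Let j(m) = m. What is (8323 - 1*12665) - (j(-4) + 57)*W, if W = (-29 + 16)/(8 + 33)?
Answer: -177333/41 ≈ -4325.2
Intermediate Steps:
W = -13/41 ≈ -0.31707
(8323 - 1*12665) - (j(-4) + 57)*W = (8323 - 1*12665) - (-4 + 57)*(-13)/41 = (8323 - 12665) - 53*(-13)/41 = -4342 - 1*(-689/41) = -4342 + 689/41 = -177333/41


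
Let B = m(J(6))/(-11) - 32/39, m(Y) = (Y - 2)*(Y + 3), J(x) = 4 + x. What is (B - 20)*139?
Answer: -1805332/429 ≈ -4208.2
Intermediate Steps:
m(Y) = (-2 + Y)*(3 + Y)
B = -4408/429 (B = (-6 + (4 + 6) + (4 + 6)²)/(-11) - 32/39 = (-6 + 10 + 10²)*(-1/11) - 32*1/39 = (-6 + 10 + 100)*(-1/11) - 32/39 = 104*(-1/11) - 32/39 = -104/11 - 32/39 = -4408/429 ≈ -10.275)
(B - 20)*139 = (-4408/429 - 20)*139 = -12988/429*139 = -1805332/429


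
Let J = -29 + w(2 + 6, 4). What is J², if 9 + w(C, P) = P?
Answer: 1156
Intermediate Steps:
w(C, P) = -9 + P
J = -34 (J = -29 + (-9 + 4) = -29 - 5 = -34)
J² = (-34)² = 1156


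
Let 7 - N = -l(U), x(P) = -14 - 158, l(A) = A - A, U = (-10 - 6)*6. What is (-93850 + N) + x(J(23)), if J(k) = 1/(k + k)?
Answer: -94015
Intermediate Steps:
U = -96 (U = -16*6 = -96)
l(A) = 0
J(k) = 1/(2*k)
x(P) = -172
N = 7 (N = 7 - (-1)*0 = 7 - 1*0 = 7 + 0 = 7)
(-93850 + N) + x(J(23)) = (-93850 + 7) - 172 = -93843 - 172 = -94015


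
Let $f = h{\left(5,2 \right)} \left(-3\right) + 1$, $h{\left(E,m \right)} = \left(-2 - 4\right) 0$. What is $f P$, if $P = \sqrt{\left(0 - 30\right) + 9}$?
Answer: $i \sqrt{21} \approx 4.5826 i$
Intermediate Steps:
$h{\left(E,m \right)} = 0$ ($h{\left(E,m \right)} = \left(-6\right) 0 = 0$)
$f = 1$ ($f = 0 \left(-3\right) + 1 = 0 + 1 = 1$)
$P = i \sqrt{21}$ ($P = \sqrt{\left(0 - 30\right) + 9} = \sqrt{-30 + 9} = \sqrt{-21} = i \sqrt{21} \approx 4.5826 i$)
$f P = 1 i \sqrt{21} = i \sqrt{21}$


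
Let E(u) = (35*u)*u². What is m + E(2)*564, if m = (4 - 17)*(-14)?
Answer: 158102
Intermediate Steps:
E(u) = 35*u³
m = 182 (m = -13*(-14) = 182)
m + E(2)*564 = 182 + (35*2³)*564 = 182 + (35*8)*564 = 182 + 280*564 = 182 + 157920 = 158102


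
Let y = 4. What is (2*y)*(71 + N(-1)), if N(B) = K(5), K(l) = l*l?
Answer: 768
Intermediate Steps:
K(l) = l**2
N(B) = 25 (N(B) = 5**2 = 25)
(2*y)*(71 + N(-1)) = (2*4)*(71 + 25) = 8*96 = 768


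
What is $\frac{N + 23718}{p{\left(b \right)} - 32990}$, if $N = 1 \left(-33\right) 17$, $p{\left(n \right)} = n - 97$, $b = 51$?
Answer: $- \frac{7719}{11012} \approx -0.70096$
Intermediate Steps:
$p{\left(n \right)} = -97 + n$
$N = -561$ ($N = \left(-33\right) 17 = -561$)
$\frac{N + 23718}{p{\left(b \right)} - 32990} = \frac{-561 + 23718}{\left(-97 + 51\right) - 32990} = \frac{23157}{-46 - 32990} = \frac{23157}{-33036} = 23157 \left(- \frac{1}{33036}\right) = - \frac{7719}{11012}$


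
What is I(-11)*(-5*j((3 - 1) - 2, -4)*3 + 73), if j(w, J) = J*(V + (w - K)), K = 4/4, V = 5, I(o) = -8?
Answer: -2504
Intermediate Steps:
K = 1 (K = 4*(¼) = 1)
j(w, J) = J*(4 + w) (j(w, J) = J*(5 + (w - 1*1)) = J*(5 + (w - 1)) = J*(5 + (-1 + w)) = J*(4 + w))
I(-11)*(-5*j((3 - 1) - 2, -4)*3 + 73) = -8*(-(-20)*(4 + ((3 - 1) - 2))*3 + 73) = -8*(-(-20)*(4 + (2 - 2))*3 + 73) = -8*(-(-20)*(4 + 0)*3 + 73) = -8*(-(-20)*4*3 + 73) = -8*(-5*(-16)*3 + 73) = -8*(80*3 + 73) = -8*(240 + 73) = -8*313 = -2504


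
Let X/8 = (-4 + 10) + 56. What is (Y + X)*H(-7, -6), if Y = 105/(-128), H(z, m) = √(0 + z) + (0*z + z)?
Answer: -443681/128 + 63383*I*√7/128 ≈ -3466.3 + 1310.1*I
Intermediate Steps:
H(z, m) = z + √z (H(z, m) = √z + (0 + z) = √z + z = z + √z)
Y = -105/128 (Y = 105*(-1/128) = -105/128 ≈ -0.82031)
X = 496 (X = 8*((-4 + 10) + 56) = 8*(6 + 56) = 8*62 = 496)
(Y + X)*H(-7, -6) = (-105/128 + 496)*(-7 + √(-7)) = 63383*(-7 + I*√7)/128 = -443681/128 + 63383*I*√7/128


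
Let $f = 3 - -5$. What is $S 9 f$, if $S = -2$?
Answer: $-144$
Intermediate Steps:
$f = 8$ ($f = 3 + 5 = 8$)
$S 9 f = \left(-2\right) 9 \cdot 8 = \left(-18\right) 8 = -144$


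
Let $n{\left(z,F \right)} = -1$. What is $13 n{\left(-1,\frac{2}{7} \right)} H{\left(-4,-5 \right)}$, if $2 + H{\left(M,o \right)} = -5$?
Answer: $91$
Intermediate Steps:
$H{\left(M,o \right)} = -7$ ($H{\left(M,o \right)} = -2 - 5 = -7$)
$13 n{\left(-1,\frac{2}{7} \right)} H{\left(-4,-5 \right)} = 13 \left(-1\right) \left(-7\right) = \left(-13\right) \left(-7\right) = 91$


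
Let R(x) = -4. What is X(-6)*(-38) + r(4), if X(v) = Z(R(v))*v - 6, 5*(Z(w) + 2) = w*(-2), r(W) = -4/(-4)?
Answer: 689/5 ≈ 137.80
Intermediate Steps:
r(W) = 1 (r(W) = -4*(-1/4) = 1)
Z(w) = -2 - 2*w/5 (Z(w) = -2 + (w*(-2))/5 = -2 + (-2*w)/5 = -2 - 2*w/5)
X(v) = -6 - 2*v/5 (X(v) = (-2 - 2/5*(-4))*v - 6 = (-2 + 8/5)*v - 6 = -2*v/5 - 6 = -6 - 2*v/5)
X(-6)*(-38) + r(4) = (-6 - 2/5*(-6))*(-38) + 1 = (-6 + 12/5)*(-38) + 1 = -18/5*(-38) + 1 = 684/5 + 1 = 689/5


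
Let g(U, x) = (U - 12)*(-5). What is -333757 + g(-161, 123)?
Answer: -332892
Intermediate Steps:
g(U, x) = 60 - 5*U (g(U, x) = (-12 + U)*(-5) = 60 - 5*U)
-333757 + g(-161, 123) = -333757 + (60 - 5*(-161)) = -333757 + (60 + 805) = -333757 + 865 = -332892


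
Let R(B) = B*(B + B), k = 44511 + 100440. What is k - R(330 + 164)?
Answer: -343121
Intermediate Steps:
k = 144951
R(B) = 2*B² (R(B) = B*(2*B) = 2*B²)
k - R(330 + 164) = 144951 - 2*(330 + 164)² = 144951 - 2*494² = 144951 - 2*244036 = 144951 - 1*488072 = 144951 - 488072 = -343121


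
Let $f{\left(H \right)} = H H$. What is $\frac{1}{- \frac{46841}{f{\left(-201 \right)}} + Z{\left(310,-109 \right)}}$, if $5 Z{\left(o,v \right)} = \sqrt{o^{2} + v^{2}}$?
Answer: $\frac{47310581025}{176196141950756} + \frac{8161204005 \sqrt{107981}}{176196141950756} \approx 0.015489$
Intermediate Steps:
$f{\left(H \right)} = H^{2}$
$Z{\left(o,v \right)} = \frac{\sqrt{o^{2} + v^{2}}}{5}$
$\frac{1}{- \frac{46841}{f{\left(-201 \right)}} + Z{\left(310,-109 \right)}} = \frac{1}{- \frac{46841}{\left(-201\right)^{2}} + \frac{\sqrt{310^{2} + \left(-109\right)^{2}}}{5}} = \frac{1}{- \frac{46841}{40401} + \frac{\sqrt{96100 + 11881}}{5}} = \frac{1}{\left(-46841\right) \frac{1}{40401} + \frac{\sqrt{107981}}{5}} = \frac{1}{- \frac{46841}{40401} + \frac{\sqrt{107981}}{5}}$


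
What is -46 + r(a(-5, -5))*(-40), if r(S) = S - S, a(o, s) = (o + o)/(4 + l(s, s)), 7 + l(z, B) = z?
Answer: -46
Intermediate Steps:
l(z, B) = -7 + z
a(o, s) = 2*o/(-3 + s) (a(o, s) = (o + o)/(4 + (-7 + s)) = (2*o)/(-3 + s) = 2*o/(-3 + s))
r(S) = 0
-46 + r(a(-5, -5))*(-40) = -46 + 0*(-40) = -46 + 0 = -46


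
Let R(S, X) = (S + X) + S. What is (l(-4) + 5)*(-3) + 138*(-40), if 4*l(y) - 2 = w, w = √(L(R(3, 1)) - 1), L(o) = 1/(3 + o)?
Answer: -11073/2 - 9*I*√10/40 ≈ -5536.5 - 0.71151*I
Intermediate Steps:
R(S, X) = X + 2*S
w = 3*I*√10/10 (w = √(1/(3 + (1 + 2*3)) - 1) = √(1/(3 + (1 + 6)) - 1) = √(1/(3 + 7) - 1) = √(1/10 - 1) = √(⅒ - 1) = √(-9/10) = 3*I*√10/10 ≈ 0.94868*I)
l(y) = ½ + 3*I*√10/40 (l(y) = ½ + (3*I*√10/10)/4 = ½ + 3*I*√10/40)
(l(-4) + 5)*(-3) + 138*(-40) = ((½ + 3*I*√10/40) + 5)*(-3) + 138*(-40) = (11/2 + 3*I*√10/40)*(-3) - 5520 = (-33/2 - 9*I*√10/40) - 5520 = -11073/2 - 9*I*√10/40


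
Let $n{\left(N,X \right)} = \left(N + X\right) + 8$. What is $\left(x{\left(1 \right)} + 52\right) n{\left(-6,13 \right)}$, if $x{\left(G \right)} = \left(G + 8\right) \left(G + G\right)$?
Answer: $1050$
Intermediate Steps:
$n{\left(N,X \right)} = 8 + N + X$
$x{\left(G \right)} = 2 G \left(8 + G\right)$ ($x{\left(G \right)} = \left(8 + G\right) 2 G = 2 G \left(8 + G\right)$)
$\left(x{\left(1 \right)} + 52\right) n{\left(-6,13 \right)} = \left(2 \cdot 1 \left(8 + 1\right) + 52\right) \left(8 - 6 + 13\right) = \left(2 \cdot 1 \cdot 9 + 52\right) 15 = \left(18 + 52\right) 15 = 70 \cdot 15 = 1050$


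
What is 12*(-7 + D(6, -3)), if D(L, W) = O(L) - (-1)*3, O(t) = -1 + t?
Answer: 12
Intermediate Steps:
D(L, W) = 2 + L (D(L, W) = (-1 + L) - (-1)*3 = (-1 + L) - 1*(-3) = (-1 + L) + 3 = 2 + L)
12*(-7 + D(6, -3)) = 12*(-7 + (2 + 6)) = 12*(-7 + 8) = 12*1 = 12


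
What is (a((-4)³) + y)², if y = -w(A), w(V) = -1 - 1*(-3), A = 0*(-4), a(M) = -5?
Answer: 49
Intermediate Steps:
A = 0
w(V) = 2 (w(V) = -1 + 3 = 2)
y = -2 (y = -1*2 = -2)
(a((-4)³) + y)² = (-5 - 2)² = (-7)² = 49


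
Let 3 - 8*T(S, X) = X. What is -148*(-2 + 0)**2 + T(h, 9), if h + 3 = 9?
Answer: -2371/4 ≈ -592.75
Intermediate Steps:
h = 6 (h = -3 + 9 = 6)
T(S, X) = 3/8 - X/8
-148*(-2 + 0)**2 + T(h, 9) = -148*(-2 + 0)**2 + (3/8 - 1/8*9) = -148*(-2)**2 + (3/8 - 9/8) = -148*4 - 3/4 = -592 - 3/4 = -2371/4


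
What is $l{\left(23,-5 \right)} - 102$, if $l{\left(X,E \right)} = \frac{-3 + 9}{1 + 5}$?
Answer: $-101$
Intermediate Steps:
$l{\left(X,E \right)} = 1$ ($l{\left(X,E \right)} = \frac{6}{6} = 6 \cdot \frac{1}{6} = 1$)
$l{\left(23,-5 \right)} - 102 = 1 - 102 = -101$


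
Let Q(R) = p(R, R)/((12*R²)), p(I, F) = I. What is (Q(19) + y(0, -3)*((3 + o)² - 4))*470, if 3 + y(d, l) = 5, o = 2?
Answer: 2250595/114 ≈ 19742.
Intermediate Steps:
y(d, l) = 2 (y(d, l) = -3 + 5 = 2)
Q(R) = 1/(12*R) (Q(R) = R/((12*R²)) = R*(1/(12*R²)) = 1/(12*R))
(Q(19) + y(0, -3)*((3 + o)² - 4))*470 = ((1/12)/19 + 2*((3 + 2)² - 4))*470 = ((1/12)*(1/19) + 2*(5² - 4))*470 = (1/228 + 2*(25 - 4))*470 = (1/228 + 2*21)*470 = (1/228 + 42)*470 = (9577/228)*470 = 2250595/114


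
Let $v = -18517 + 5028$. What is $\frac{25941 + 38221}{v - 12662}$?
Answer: $- \frac{64162}{26151} \approx -2.4535$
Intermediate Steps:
$v = -13489$
$\frac{25941 + 38221}{v - 12662} = \frac{25941 + 38221}{-13489 - 12662} = \frac{64162}{-26151} = 64162 \left(- \frac{1}{26151}\right) = - \frac{64162}{26151}$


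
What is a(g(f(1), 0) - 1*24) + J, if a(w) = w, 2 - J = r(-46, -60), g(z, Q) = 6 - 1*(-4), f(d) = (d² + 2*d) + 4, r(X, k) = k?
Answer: 48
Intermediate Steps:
f(d) = 4 + d² + 2*d
g(z, Q) = 10 (g(z, Q) = 6 + 4 = 10)
J = 62 (J = 2 - 1*(-60) = 2 + 60 = 62)
a(g(f(1), 0) - 1*24) + J = (10 - 1*24) + 62 = (10 - 24) + 62 = -14 + 62 = 48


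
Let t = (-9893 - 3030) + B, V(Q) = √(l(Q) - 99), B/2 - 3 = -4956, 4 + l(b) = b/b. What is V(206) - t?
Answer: 22829 + I*√102 ≈ 22829.0 + 10.1*I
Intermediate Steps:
l(b) = -3 (l(b) = -4 + b/b = -4 + 1 = -3)
B = -9906 (B = 6 + 2*(-4956) = 6 - 9912 = -9906)
V(Q) = I*√102 (V(Q) = √(-3 - 99) = √(-102) = I*√102)
t = -22829 (t = (-9893 - 3030) - 9906 = -12923 - 9906 = -22829)
V(206) - t = I*√102 - 1*(-22829) = I*√102 + 22829 = 22829 + I*√102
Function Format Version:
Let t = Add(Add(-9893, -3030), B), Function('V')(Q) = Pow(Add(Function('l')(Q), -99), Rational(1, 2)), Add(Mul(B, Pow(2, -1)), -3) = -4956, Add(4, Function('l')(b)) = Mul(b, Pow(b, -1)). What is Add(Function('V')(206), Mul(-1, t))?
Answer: Add(22829, Mul(I, Pow(102, Rational(1, 2)))) ≈ Add(22829., Mul(10.100, I))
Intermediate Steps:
Function('l')(b) = -3 (Function('l')(b) = Add(-4, Mul(b, Pow(b, -1))) = Add(-4, 1) = -3)
B = -9906 (B = Add(6, Mul(2, -4956)) = Add(6, -9912) = -9906)
Function('V')(Q) = Mul(I, Pow(102, Rational(1, 2))) (Function('V')(Q) = Pow(Add(-3, -99), Rational(1, 2)) = Pow(-102, Rational(1, 2)) = Mul(I, Pow(102, Rational(1, 2))))
t = -22829 (t = Add(Add(-9893, -3030), -9906) = Add(-12923, -9906) = -22829)
Add(Function('V')(206), Mul(-1, t)) = Add(Mul(I, Pow(102, Rational(1, 2))), Mul(-1, -22829)) = Add(Mul(I, Pow(102, Rational(1, 2))), 22829) = Add(22829, Mul(I, Pow(102, Rational(1, 2))))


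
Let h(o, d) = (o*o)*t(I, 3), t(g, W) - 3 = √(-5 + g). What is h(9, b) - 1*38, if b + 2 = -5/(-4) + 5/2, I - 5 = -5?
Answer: 205 + 81*I*√5 ≈ 205.0 + 181.12*I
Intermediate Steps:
I = 0 (I = 5 - 5 = 0)
t(g, W) = 3 + √(-5 + g)
b = 7/4 (b = -2 + (-5/(-4) + 5/2) = -2 + (-5*(-¼) + 5*(½)) = -2 + (5/4 + 5/2) = -2 + 15/4 = 7/4 ≈ 1.7500)
h(o, d) = o²*(3 + I*√5) (h(o, d) = (o*o)*(3 + √(-5 + 0)) = o²*(3 + √(-5)) = o²*(3 + I*√5))
h(9, b) - 1*38 = 9²*(3 + I*√5) - 1*38 = 81*(3 + I*√5) - 38 = (243 + 81*I*√5) - 38 = 205 + 81*I*√5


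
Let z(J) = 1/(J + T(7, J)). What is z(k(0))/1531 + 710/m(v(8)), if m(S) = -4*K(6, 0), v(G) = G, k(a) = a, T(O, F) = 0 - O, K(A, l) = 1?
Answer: -3804537/21434 ≈ -177.50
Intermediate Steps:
T(O, F) = -O
m(S) = -4 (m(S) = -4*1 = -4)
z(J) = 1/(-7 + J) (z(J) = 1/(J - 1*7) = 1/(J - 7) = 1/(-7 + J))
z(k(0))/1531 + 710/m(v(8)) = 1/((-7 + 0)*1531) + 710/(-4) = (1/1531)/(-7) + 710*(-¼) = -⅐*1/1531 - 355/2 = -1/10717 - 355/2 = -3804537/21434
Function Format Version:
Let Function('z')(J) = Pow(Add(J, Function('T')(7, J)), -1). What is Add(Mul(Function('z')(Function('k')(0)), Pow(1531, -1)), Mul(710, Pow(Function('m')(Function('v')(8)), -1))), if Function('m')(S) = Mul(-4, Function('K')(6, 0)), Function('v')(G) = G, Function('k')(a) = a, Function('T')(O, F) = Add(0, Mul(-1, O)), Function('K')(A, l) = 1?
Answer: Rational(-3804537, 21434) ≈ -177.50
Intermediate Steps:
Function('T')(O, F) = Mul(-1, O)
Function('m')(S) = -4 (Function('m')(S) = Mul(-4, 1) = -4)
Function('z')(J) = Pow(Add(-7, J), -1) (Function('z')(J) = Pow(Add(J, Mul(-1, 7)), -1) = Pow(Add(J, -7), -1) = Pow(Add(-7, J), -1))
Add(Mul(Function('z')(Function('k')(0)), Pow(1531, -1)), Mul(710, Pow(Function('m')(Function('v')(8)), -1))) = Add(Mul(Pow(Add(-7, 0), -1), Pow(1531, -1)), Mul(710, Pow(-4, -1))) = Add(Mul(Pow(-7, -1), Rational(1, 1531)), Mul(710, Rational(-1, 4))) = Add(Mul(Rational(-1, 7), Rational(1, 1531)), Rational(-355, 2)) = Add(Rational(-1, 10717), Rational(-355, 2)) = Rational(-3804537, 21434)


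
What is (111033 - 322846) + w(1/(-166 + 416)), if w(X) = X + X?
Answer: -26476624/125 ≈ -2.1181e+5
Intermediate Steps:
w(X) = 2*X
(111033 - 322846) + w(1/(-166 + 416)) = (111033 - 322846) + 2/(-166 + 416) = -211813 + 2/250 = -211813 + 2*(1/250) = -211813 + 1/125 = -26476624/125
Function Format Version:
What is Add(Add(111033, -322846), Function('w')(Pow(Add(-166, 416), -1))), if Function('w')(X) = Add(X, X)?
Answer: Rational(-26476624, 125) ≈ -2.1181e+5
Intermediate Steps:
Function('w')(X) = Mul(2, X)
Add(Add(111033, -322846), Function('w')(Pow(Add(-166, 416), -1))) = Add(Add(111033, -322846), Mul(2, Pow(Add(-166, 416), -1))) = Add(-211813, Mul(2, Pow(250, -1))) = Add(-211813, Mul(2, Rational(1, 250))) = Add(-211813, Rational(1, 125)) = Rational(-26476624, 125)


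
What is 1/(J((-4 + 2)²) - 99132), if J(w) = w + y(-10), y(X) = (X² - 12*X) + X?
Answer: -1/98918 ≈ -1.0109e-5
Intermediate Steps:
y(X) = X² - 11*X
J(w) = 210 + w (J(w) = w - 10*(-11 - 10) = w - 10*(-21) = w + 210 = 210 + w)
1/(J((-4 + 2)²) - 99132) = 1/((210 + (-4 + 2)²) - 99132) = 1/((210 + (-2)²) - 99132) = 1/((210 + 4) - 99132) = 1/(214 - 99132) = 1/(-98918) = -1/98918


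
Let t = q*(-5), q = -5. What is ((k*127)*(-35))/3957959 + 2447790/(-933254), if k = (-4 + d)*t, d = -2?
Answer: -4533002678055/1846890534293 ≈ -2.4544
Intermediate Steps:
t = 25 (t = -5*(-5) = 25)
k = -150 (k = (-4 - 2)*25 = -6*25 = -150)
((k*127)*(-35))/3957959 + 2447790/(-933254) = (-150*127*(-35))/3957959 + 2447790/(-933254) = -19050*(-35)*(1/3957959) + 2447790*(-1/933254) = 666750*(1/3957959) - 1223895/466627 = 666750/3957959 - 1223895/466627 = -4533002678055/1846890534293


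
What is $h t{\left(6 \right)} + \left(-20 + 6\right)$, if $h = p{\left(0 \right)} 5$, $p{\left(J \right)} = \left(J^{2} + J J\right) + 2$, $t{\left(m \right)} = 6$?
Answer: $46$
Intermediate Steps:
$p{\left(J \right)} = 2 + 2 J^{2}$ ($p{\left(J \right)} = \left(J^{2} + J^{2}\right) + 2 = 2 J^{2} + 2 = 2 + 2 J^{2}$)
$h = 10$ ($h = \left(2 + 2 \cdot 0^{2}\right) 5 = \left(2 + 2 \cdot 0\right) 5 = \left(2 + 0\right) 5 = 2 \cdot 5 = 10$)
$h t{\left(6 \right)} + \left(-20 + 6\right) = 10 \cdot 6 + \left(-20 + 6\right) = 60 - 14 = 46$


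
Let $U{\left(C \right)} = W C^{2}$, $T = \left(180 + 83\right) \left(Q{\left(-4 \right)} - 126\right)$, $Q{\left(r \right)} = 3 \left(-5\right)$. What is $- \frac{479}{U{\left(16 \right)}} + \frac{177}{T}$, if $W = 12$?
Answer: $- \frac{6102167}{37972992} \approx -0.1607$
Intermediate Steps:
$Q{\left(r \right)} = -15$
$T = -37083$ ($T = \left(180 + 83\right) \left(-15 - 126\right) = 263 \left(-141\right) = -37083$)
$U{\left(C \right)} = 12 C^{2}$
$- \frac{479}{U{\left(16 \right)}} + \frac{177}{T} = - \frac{479}{12 \cdot 16^{2}} + \frac{177}{-37083} = - \frac{479}{12 \cdot 256} + 177 \left(- \frac{1}{37083}\right) = - \frac{479}{3072} - \frac{59}{12361} = - \frac{6102167}{37972992}$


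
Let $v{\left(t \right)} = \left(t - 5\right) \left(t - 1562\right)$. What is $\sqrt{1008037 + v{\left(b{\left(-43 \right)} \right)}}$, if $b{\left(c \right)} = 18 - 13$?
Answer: $\sqrt{1008037} \approx 1004.0$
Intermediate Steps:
$b{\left(c \right)} = 5$ ($b{\left(c \right)} = 18 - 13 = 5$)
$v{\left(t \right)} = \left(-1562 + t\right) \left(-5 + t\right)$ ($v{\left(t \right)} = \left(-5 + t\right) \left(-1562 + t\right) = \left(-1562 + t\right) \left(-5 + t\right)$)
$\sqrt{1008037 + v{\left(b{\left(-43 \right)} \right)}} = \sqrt{1008037 + \left(7810 + 5^{2} - 7835\right)} = \sqrt{1008037 + \left(7810 + 25 - 7835\right)} = \sqrt{1008037 + 0} = \sqrt{1008037}$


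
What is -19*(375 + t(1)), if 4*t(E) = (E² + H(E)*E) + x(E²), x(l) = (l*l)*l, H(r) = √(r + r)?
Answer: -14269/2 - 19*√2/4 ≈ -7141.2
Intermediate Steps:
H(r) = √2*√r (H(r) = √(2*r) = √2*√r)
x(l) = l³ (x(l) = l²*l = l³)
t(E) = E²/4 + E⁶/4 + √2*E^(3/2)/4 (t(E) = ((E² + (√2*√E)*E) + (E²)³)/4 = ((E² + √2*E^(3/2)) + E⁶)/4 = (E² + E⁶ + √2*E^(3/2))/4 = E²/4 + E⁶/4 + √2*E^(3/2)/4)
-19*(375 + t(1)) = -19*(375 + ((¼)*1² + (¼)*1⁶ + √2*1^(3/2)/4)) = -19*(375 + ((¼)*1 + (¼)*1 + (¼)*√2*1)) = -19*(375 + (¼ + ¼ + √2/4)) = -19*(375 + (½ + √2/4)) = -19*(751/2 + √2/4) = -14269/2 - 19*√2/4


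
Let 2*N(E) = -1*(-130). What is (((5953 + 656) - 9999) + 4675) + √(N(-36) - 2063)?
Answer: 1285 + 3*I*√222 ≈ 1285.0 + 44.699*I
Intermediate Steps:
N(E) = 65 (N(E) = (-1*(-130))/2 = (½)*130 = 65)
(((5953 + 656) - 9999) + 4675) + √(N(-36) - 2063) = (((5953 + 656) - 9999) + 4675) + √(65 - 2063) = ((6609 - 9999) + 4675) + √(-1998) = (-3390 + 4675) + 3*I*√222 = 1285 + 3*I*√222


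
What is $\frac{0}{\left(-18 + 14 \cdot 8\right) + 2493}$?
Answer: $0$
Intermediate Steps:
$\frac{0}{\left(-18 + 14 \cdot 8\right) + 2493} = \frac{0}{\left(-18 + 112\right) + 2493} = \frac{0}{94 + 2493} = \frac{0}{2587} = 0 \cdot \frac{1}{2587} = 0$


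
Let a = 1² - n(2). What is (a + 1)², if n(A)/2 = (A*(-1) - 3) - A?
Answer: 256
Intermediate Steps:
n(A) = -6 - 4*A (n(A) = 2*((A*(-1) - 3) - A) = 2*((-A - 3) - A) = 2*((-3 - A) - A) = 2*(-3 - 2*A) = -6 - 4*A)
a = 15 (a = 1² - (-6 - 4*2) = 1 - (-6 - 8) = 1 - 1*(-14) = 1 + 14 = 15)
(a + 1)² = (15 + 1)² = 16² = 256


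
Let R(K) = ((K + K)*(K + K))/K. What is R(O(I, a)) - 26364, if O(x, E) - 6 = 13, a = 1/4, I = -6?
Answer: -26288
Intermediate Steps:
a = ¼ (a = 1*(¼) = ¼ ≈ 0.25000)
O(x, E) = 19 (O(x, E) = 6 + 13 = 19)
R(K) = 4*K (R(K) = ((2*K)*(2*K))/K = (4*K²)/K = 4*K)
R(O(I, a)) - 26364 = 4*19 - 26364 = 76 - 26364 = -26288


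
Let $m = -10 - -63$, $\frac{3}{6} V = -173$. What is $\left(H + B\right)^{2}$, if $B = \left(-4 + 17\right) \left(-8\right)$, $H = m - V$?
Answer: $87025$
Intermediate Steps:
$V = -346$ ($V = 2 \left(-173\right) = -346$)
$m = 53$ ($m = -10 + 63 = 53$)
$H = 399$ ($H = 53 - -346 = 53 + 346 = 399$)
$B = -104$ ($B = 13 \left(-8\right) = -104$)
$\left(H + B\right)^{2} = \left(399 - 104\right)^{2} = 295^{2} = 87025$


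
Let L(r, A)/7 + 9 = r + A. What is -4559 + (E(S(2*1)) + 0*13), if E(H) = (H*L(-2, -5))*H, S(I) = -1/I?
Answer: -4587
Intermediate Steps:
L(r, A) = -63 + 7*A + 7*r (L(r, A) = -63 + 7*(r + A) = -63 + 7*(A + r) = -63 + (7*A + 7*r) = -63 + 7*A + 7*r)
E(H) = -112*H² (E(H) = (H*(-63 + 7*(-5) + 7*(-2)))*H = (H*(-63 - 35 - 14))*H = (H*(-112))*H = (-112*H)*H = -112*H²)
-4559 + (E(S(2*1)) + 0*13) = -4559 + (-112*(-1/(2*1))² + 0*13) = -4559 + (-112*(-1/2)² + 0) = -4559 + (-112*(-1*½)² + 0) = -4559 + (-112*(-½)² + 0) = -4559 + (-112*¼ + 0) = -4559 + (-28 + 0) = -4559 - 28 = -4587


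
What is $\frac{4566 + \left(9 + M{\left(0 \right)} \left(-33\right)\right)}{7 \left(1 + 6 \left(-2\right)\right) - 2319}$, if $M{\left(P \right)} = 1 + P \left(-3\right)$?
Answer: $- \frac{2271}{1198} \approx -1.8957$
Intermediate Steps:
$M{\left(P \right)} = 1 - 3 P$
$\frac{4566 + \left(9 + M{\left(0 \right)} \left(-33\right)\right)}{7 \left(1 + 6 \left(-2\right)\right) - 2319} = \frac{4566 + \left(9 + \left(1 - 0\right) \left(-33\right)\right)}{7 \left(1 + 6 \left(-2\right)\right) - 2319} = \frac{4566 + \left(9 + \left(1 + 0\right) \left(-33\right)\right)}{7 \left(1 - 12\right) - 2319} = \frac{4566 + \left(9 + 1 \left(-33\right)\right)}{7 \left(-11\right) - 2319} = \frac{4566 + \left(9 - 33\right)}{-77 - 2319} = \frac{4566 - 24}{-2396} = 4542 \left(- \frac{1}{2396}\right) = - \frac{2271}{1198}$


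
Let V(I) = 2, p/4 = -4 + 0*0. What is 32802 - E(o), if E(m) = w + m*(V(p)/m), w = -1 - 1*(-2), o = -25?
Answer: 32799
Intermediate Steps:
p = -16 (p = 4*(-4 + 0*0) = 4*(-4 + 0) = 4*(-4) = -16)
w = 1 (w = -1 + 2 = 1)
E(m) = 3 (E(m) = 1 + m*(2/m) = 1 + 2 = 3)
32802 - E(o) = 32802 - 1*3 = 32802 - 3 = 32799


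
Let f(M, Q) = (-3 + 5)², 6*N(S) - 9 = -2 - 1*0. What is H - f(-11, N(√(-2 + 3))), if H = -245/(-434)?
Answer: -213/62 ≈ -3.4355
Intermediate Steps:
N(S) = 7/6 (N(S) = 3/2 + (-2 - 1*0)/6 = 3/2 + (-2 + 0)/6 = 3/2 + (⅙)*(-2) = 3/2 - ⅓ = 7/6)
H = 35/62 (H = -245*(-1/434) = 35/62 ≈ 0.56452)
f(M, Q) = 4 (f(M, Q) = 2² = 4)
H - f(-11, N(√(-2 + 3))) = 35/62 - 1*4 = 35/62 - 4 = -213/62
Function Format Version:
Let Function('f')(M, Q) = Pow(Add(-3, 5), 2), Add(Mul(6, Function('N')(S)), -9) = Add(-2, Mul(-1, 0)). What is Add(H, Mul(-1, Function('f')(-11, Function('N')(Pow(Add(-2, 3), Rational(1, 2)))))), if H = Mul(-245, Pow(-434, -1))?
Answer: Rational(-213, 62) ≈ -3.4355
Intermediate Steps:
Function('N')(S) = Rational(7, 6) (Function('N')(S) = Add(Rational(3, 2), Mul(Rational(1, 6), Add(-2, Mul(-1, 0)))) = Add(Rational(3, 2), Mul(Rational(1, 6), Add(-2, 0))) = Add(Rational(3, 2), Mul(Rational(1, 6), -2)) = Add(Rational(3, 2), Rational(-1, 3)) = Rational(7, 6))
H = Rational(35, 62) (H = Mul(-245, Rational(-1, 434)) = Rational(35, 62) ≈ 0.56452)
Function('f')(M, Q) = 4 (Function('f')(M, Q) = Pow(2, 2) = 4)
Add(H, Mul(-1, Function('f')(-11, Function('N')(Pow(Add(-2, 3), Rational(1, 2)))))) = Add(Rational(35, 62), Mul(-1, 4)) = Add(Rational(35, 62), -4) = Rational(-213, 62)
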